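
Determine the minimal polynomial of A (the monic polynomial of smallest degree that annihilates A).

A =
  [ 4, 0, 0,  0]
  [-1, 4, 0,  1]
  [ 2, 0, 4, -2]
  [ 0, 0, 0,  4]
x^2 - 8*x + 16

The characteristic polynomial is χ_A(x) = (x - 4)^4, so the eigenvalues are known. The minimal polynomial is
  m_A(x) = Π_λ (x − λ)^{k_λ}
where k_λ is the size of the *largest* Jordan block for λ (equivalently, the smallest k with (A − λI)^k v = 0 for every generalised eigenvector v of λ).

  λ = 4: largest Jordan block has size 2, contributing (x − 4)^2

So m_A(x) = (x - 4)^2 = x^2 - 8*x + 16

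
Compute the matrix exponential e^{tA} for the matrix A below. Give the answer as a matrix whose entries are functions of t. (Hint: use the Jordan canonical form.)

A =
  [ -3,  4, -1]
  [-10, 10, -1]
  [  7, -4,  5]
e^{tA} =
  [t^2*exp(4*t) - 7*t*exp(4*t) + exp(4*t), 4*t*exp(4*t), t^2*exp(4*t) - t*exp(4*t)]
  [3*t^2*exp(4*t)/2 - 10*t*exp(4*t), 6*t*exp(4*t) + exp(4*t), 3*t^2*exp(4*t)/2 - t*exp(4*t)]
  [-t^2*exp(4*t) + 7*t*exp(4*t), -4*t*exp(4*t), -t^2*exp(4*t) + t*exp(4*t) + exp(4*t)]

Strategy: write A = P · J · P⁻¹ where J is a Jordan canonical form, so e^{tA} = P · e^{tJ} · P⁻¹, and e^{tJ} can be computed block-by-block.

A has Jordan form
J =
  [4, 1, 0]
  [0, 4, 1]
  [0, 0, 4]
(up to reordering of blocks).

Per-block formulas:
  For a 3×3 Jordan block J_3(4): exp(t · J_3(4)) = e^(4t)·(I + t·N + (t^2/2)·N^2), where N is the 3×3 nilpotent shift.

After assembling e^{tJ} and conjugating by P, we get:

e^{tA} =
  [t^2*exp(4*t) - 7*t*exp(4*t) + exp(4*t), 4*t*exp(4*t), t^2*exp(4*t) - t*exp(4*t)]
  [3*t^2*exp(4*t)/2 - 10*t*exp(4*t), 6*t*exp(4*t) + exp(4*t), 3*t^2*exp(4*t)/2 - t*exp(4*t)]
  [-t^2*exp(4*t) + 7*t*exp(4*t), -4*t*exp(4*t), -t^2*exp(4*t) + t*exp(4*t) + exp(4*t)]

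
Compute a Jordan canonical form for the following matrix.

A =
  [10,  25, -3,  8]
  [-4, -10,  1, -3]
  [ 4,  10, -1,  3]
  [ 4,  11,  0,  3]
J_3(0) ⊕ J_1(2)

The characteristic polynomial is
  det(x·I − A) = x^4 - 2*x^3 = x^3*(x - 2)

Eigenvalues and multiplicities (the geometric multiplicity of λ is n − rank(A − λI), which equals the number of Jordan blocks for λ):
  λ = 0: algebraic multiplicity = 3, geometric multiplicity = 1
  λ = 2: algebraic multiplicity = 1, geometric multiplicity = 1

Determining the block sizes for each eigenvalue:
  λ = 0: one block (gm = 1), so the single block has size am = 3 → block sizes [3]
  λ = 2: one block (gm = 1), so the single block has size am = 1 → block sizes [1]

Assembling the blocks gives a Jordan form
J =
  [0, 1, 0, 0]
  [0, 0, 1, 0]
  [0, 0, 0, 0]
  [0, 0, 0, 2]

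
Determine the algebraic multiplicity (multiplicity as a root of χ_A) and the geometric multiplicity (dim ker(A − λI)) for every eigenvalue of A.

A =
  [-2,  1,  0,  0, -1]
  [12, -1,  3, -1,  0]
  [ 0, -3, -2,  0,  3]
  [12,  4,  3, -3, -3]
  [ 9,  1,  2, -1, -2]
λ = -2: alg = 5, geom = 2

Step 1 — factor the characteristic polynomial to read off the algebraic multiplicities:
  χ_A(x) = (x + 2)^5

Step 2 — compute geometric multiplicities via the rank-nullity identity g(λ) = n − rank(A − λI):
  rank(A − (-2)·I) = 3, so dim ker(A − (-2)·I) = n − 3 = 2

Summary:
  λ = -2: algebraic multiplicity = 5, geometric multiplicity = 2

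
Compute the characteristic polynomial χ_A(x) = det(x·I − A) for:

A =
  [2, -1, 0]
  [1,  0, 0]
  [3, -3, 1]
x^3 - 3*x^2 + 3*x - 1

Expanding det(x·I − A) (e.g. by cofactor expansion or by noting that A is similar to its Jordan form J, which has the same characteristic polynomial as A) gives
  χ_A(x) = x^3 - 3*x^2 + 3*x - 1
which factors as (x - 1)^3. The eigenvalues (with algebraic multiplicities) are λ = 1 with multiplicity 3.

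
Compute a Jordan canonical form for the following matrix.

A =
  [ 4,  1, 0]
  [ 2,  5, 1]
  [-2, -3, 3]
J_3(4)

The characteristic polynomial is
  det(x·I − A) = x^3 - 12*x^2 + 48*x - 64 = (x - 4)^3

Eigenvalues and multiplicities (the geometric multiplicity of λ is n − rank(A − λI), which equals the number of Jordan blocks for λ):
  λ = 4: algebraic multiplicity = 3, geometric multiplicity = 1

Determining the block sizes for each eigenvalue:
  λ = 4: one block (gm = 1), so the single block has size am = 3 → block sizes [3]

Assembling the blocks gives a Jordan form
J =
  [4, 1, 0]
  [0, 4, 1]
  [0, 0, 4]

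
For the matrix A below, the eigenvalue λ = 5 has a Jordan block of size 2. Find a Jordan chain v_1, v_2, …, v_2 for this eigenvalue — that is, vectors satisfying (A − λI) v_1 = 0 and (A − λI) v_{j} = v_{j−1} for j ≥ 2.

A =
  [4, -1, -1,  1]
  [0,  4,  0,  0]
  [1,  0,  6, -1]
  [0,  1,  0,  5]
A Jordan chain for λ = 5 of length 2:
v_1 = (-1, 0, 1, 0)ᵀ
v_2 = (1, 0, 0, 0)ᵀ

Let N = A − (5)·I. We want v_2 with N^2 v_2 = 0 but N^1 v_2 ≠ 0; then v_{j-1} := N · v_j for j = 2, …, 2.

Pick v_2 = (1, 0, 0, 0)ᵀ.
Then v_1 = N · v_2 = (-1, 0, 1, 0)ᵀ.

Sanity check: (A − (5)·I) v_1 = (0, 0, 0, 0)ᵀ = 0. ✓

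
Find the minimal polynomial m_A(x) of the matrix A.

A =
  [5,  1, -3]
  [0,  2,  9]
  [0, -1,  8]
x^2 - 10*x + 25

The characteristic polynomial is χ_A(x) = (x - 5)^3, so the eigenvalues are known. The minimal polynomial is
  m_A(x) = Π_λ (x − λ)^{k_λ}
where k_λ is the size of the *largest* Jordan block for λ (equivalently, the smallest k with (A − λI)^k v = 0 for every generalised eigenvector v of λ).

  λ = 5: largest Jordan block has size 2, contributing (x − 5)^2

So m_A(x) = (x - 5)^2 = x^2 - 10*x + 25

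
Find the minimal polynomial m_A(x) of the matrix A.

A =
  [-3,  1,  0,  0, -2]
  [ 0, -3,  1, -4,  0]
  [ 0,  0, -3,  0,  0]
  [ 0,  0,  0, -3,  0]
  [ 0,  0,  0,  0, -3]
x^3 + 9*x^2 + 27*x + 27

The characteristic polynomial is χ_A(x) = (x + 3)^5, so the eigenvalues are known. The minimal polynomial is
  m_A(x) = Π_λ (x − λ)^{k_λ}
where k_λ is the size of the *largest* Jordan block for λ (equivalently, the smallest k with (A − λI)^k v = 0 for every generalised eigenvector v of λ).

  λ = -3: largest Jordan block has size 3, contributing (x + 3)^3

So m_A(x) = (x + 3)^3 = x^3 + 9*x^2 + 27*x + 27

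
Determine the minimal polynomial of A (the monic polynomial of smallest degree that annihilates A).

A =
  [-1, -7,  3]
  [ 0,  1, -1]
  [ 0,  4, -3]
x^3 + 3*x^2 + 3*x + 1

The characteristic polynomial is χ_A(x) = (x + 1)^3, so the eigenvalues are known. The minimal polynomial is
  m_A(x) = Π_λ (x − λ)^{k_λ}
where k_λ is the size of the *largest* Jordan block for λ (equivalently, the smallest k with (A − λI)^k v = 0 for every generalised eigenvector v of λ).

  λ = -1: largest Jordan block has size 3, contributing (x + 1)^3

So m_A(x) = (x + 1)^3 = x^3 + 3*x^2 + 3*x + 1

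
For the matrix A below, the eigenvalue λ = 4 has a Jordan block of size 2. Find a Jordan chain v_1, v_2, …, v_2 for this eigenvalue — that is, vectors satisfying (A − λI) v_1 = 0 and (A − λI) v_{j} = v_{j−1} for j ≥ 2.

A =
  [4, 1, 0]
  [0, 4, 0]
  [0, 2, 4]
A Jordan chain for λ = 4 of length 2:
v_1 = (1, 0, 2)ᵀ
v_2 = (0, 1, 0)ᵀ

Let N = A − (4)·I. We want v_2 with N^2 v_2 = 0 but N^1 v_2 ≠ 0; then v_{j-1} := N · v_j for j = 2, …, 2.

Pick v_2 = (0, 1, 0)ᵀ.
Then v_1 = N · v_2 = (1, 0, 2)ᵀ.

Sanity check: (A − (4)·I) v_1 = (0, 0, 0)ᵀ = 0. ✓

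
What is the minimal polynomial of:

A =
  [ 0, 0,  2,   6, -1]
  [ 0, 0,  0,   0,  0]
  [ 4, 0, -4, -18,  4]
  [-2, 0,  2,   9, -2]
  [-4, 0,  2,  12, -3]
x^2 - x

The characteristic polynomial is χ_A(x) = x^3*(x - 1)^2, so the eigenvalues are known. The minimal polynomial is
  m_A(x) = Π_λ (x − λ)^{k_λ}
where k_λ is the size of the *largest* Jordan block for λ (equivalently, the smallest k with (A − λI)^k v = 0 for every generalised eigenvector v of λ).

  λ = 0: largest Jordan block has size 1, contributing (x − 0)
  λ = 1: largest Jordan block has size 1, contributing (x − 1)

So m_A(x) = x*(x - 1) = x^2 - x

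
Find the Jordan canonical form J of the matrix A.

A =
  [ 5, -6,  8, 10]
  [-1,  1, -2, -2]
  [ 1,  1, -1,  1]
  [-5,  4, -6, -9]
J_2(-1) ⊕ J_2(-1)

The characteristic polynomial is
  det(x·I − A) = x^4 + 4*x^3 + 6*x^2 + 4*x + 1 = (x + 1)^4

Eigenvalues and multiplicities (the geometric multiplicity of λ is n − rank(A − λI), which equals the number of Jordan blocks for λ):
  λ = -1: algebraic multiplicity = 4, geometric multiplicity = 2

Determining the block sizes for each eigenvalue:
  λ = -1: with am = 4 and gm = 2, the partition is not yet determined (e.g. several partitions of 4 into 2 parts exist). Let N = A − (-1)·I. Computing rank(N^1) = 2, rank(N^2) = 0; the number of blocks of size ≥ j is rank(N^{j−1}) − rank(N^j), giving [2, 2]. So we have 2 block(s) of size 2 → block sizes [2, 2]

Assembling the blocks gives a Jordan form
J =
  [-1,  1,  0,  0]
  [ 0, -1,  0,  0]
  [ 0,  0, -1,  1]
  [ 0,  0,  0, -1]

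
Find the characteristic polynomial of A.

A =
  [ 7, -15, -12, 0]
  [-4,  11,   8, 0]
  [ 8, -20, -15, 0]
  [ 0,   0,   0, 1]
x^4 - 4*x^3 + 6*x^2 - 4*x + 1

Expanding det(x·I − A) (e.g. by cofactor expansion or by noting that A is similar to its Jordan form J, which has the same characteristic polynomial as A) gives
  χ_A(x) = x^4 - 4*x^3 + 6*x^2 - 4*x + 1
which factors as (x - 1)^4. The eigenvalues (with algebraic multiplicities) are λ = 1 with multiplicity 4.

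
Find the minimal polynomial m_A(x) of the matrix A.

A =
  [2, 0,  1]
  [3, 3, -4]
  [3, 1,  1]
x^3 - 6*x^2 + 12*x - 8

The characteristic polynomial is χ_A(x) = (x - 2)^3, so the eigenvalues are known. The minimal polynomial is
  m_A(x) = Π_λ (x − λ)^{k_λ}
where k_λ is the size of the *largest* Jordan block for λ (equivalently, the smallest k with (A − λI)^k v = 0 for every generalised eigenvector v of λ).

  λ = 2: largest Jordan block has size 3, contributing (x − 2)^3

So m_A(x) = (x - 2)^3 = x^3 - 6*x^2 + 12*x - 8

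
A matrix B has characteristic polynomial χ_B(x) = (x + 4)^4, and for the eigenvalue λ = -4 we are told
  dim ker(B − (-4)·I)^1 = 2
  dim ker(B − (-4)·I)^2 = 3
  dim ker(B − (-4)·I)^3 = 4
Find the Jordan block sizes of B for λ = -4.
Block sizes for λ = -4: [3, 1]

From the dimensions of kernels of powers, the number of Jordan blocks of size at least j is d_j − d_{j−1} where d_j = dim ker(N^j) (with d_0 = 0). Computing the differences gives [2, 1, 1].
The number of blocks of size exactly k is (#blocks of size ≥ k) − (#blocks of size ≥ k + 1), so the partition is: 1 block(s) of size 1, 1 block(s) of size 3.
In nonincreasing order the block sizes are [3, 1].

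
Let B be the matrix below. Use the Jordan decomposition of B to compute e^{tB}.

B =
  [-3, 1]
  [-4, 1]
e^{tB} =
  [-2*t*exp(-t) + exp(-t), t*exp(-t)]
  [-4*t*exp(-t), 2*t*exp(-t) + exp(-t)]

Strategy: write B = P · J · P⁻¹ where J is a Jordan canonical form, so e^{tB} = P · e^{tJ} · P⁻¹, and e^{tJ} can be computed block-by-block.

B has Jordan form
J =
  [-1,  1]
  [ 0, -1]
(up to reordering of blocks).

Per-block formulas:
  For a 2×2 Jordan block J_2(-1): exp(t · J_2(-1)) = e^(-1t)·(I + t·N), where N is the 2×2 nilpotent shift.

After assembling e^{tJ} and conjugating by P, we get:

e^{tB} =
  [-2*t*exp(-t) + exp(-t), t*exp(-t)]
  [-4*t*exp(-t), 2*t*exp(-t) + exp(-t)]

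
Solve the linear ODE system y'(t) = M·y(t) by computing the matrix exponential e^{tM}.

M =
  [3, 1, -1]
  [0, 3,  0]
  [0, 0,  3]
e^{tM} =
  [exp(3*t), t*exp(3*t), -t*exp(3*t)]
  [0, exp(3*t), 0]
  [0, 0, exp(3*t)]

Strategy: write M = P · J · P⁻¹ where J is a Jordan canonical form, so e^{tM} = P · e^{tJ} · P⁻¹, and e^{tJ} can be computed block-by-block.

M has Jordan form
J =
  [3, 1, 0]
  [0, 3, 0]
  [0, 0, 3]
(up to reordering of blocks).

Per-block formulas:
  For a 2×2 Jordan block J_2(3): exp(t · J_2(3)) = e^(3t)·(I + t·N), where N is the 2×2 nilpotent shift.
  For a 1×1 block at λ = 3: exp(t · [3]) = [e^(3t)].

After assembling e^{tJ} and conjugating by P, we get:

e^{tM} =
  [exp(3*t), t*exp(3*t), -t*exp(3*t)]
  [0, exp(3*t), 0]
  [0, 0, exp(3*t)]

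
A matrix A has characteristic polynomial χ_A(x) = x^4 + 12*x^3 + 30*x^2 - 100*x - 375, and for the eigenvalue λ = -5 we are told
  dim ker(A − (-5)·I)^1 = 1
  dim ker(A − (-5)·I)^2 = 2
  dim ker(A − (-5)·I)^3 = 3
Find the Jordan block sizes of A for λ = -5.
Block sizes for λ = -5: [3]

From the dimensions of kernels of powers, the number of Jordan blocks of size at least j is d_j − d_{j−1} where d_j = dim ker(N^j) (with d_0 = 0). Computing the differences gives [1, 1, 1].
The number of blocks of size exactly k is (#blocks of size ≥ k) − (#blocks of size ≥ k + 1), so the partition is: 1 block(s) of size 3.
In nonincreasing order the block sizes are [3].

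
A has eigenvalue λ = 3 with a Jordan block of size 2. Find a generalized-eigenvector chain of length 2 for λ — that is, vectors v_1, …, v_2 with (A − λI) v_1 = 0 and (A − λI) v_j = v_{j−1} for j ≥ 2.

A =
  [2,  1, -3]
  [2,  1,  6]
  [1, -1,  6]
A Jordan chain for λ = 3 of length 2:
v_1 = (-1, 2, 1)ᵀ
v_2 = (1, 0, 0)ᵀ

Let N = A − (3)·I. We want v_2 with N^2 v_2 = 0 but N^1 v_2 ≠ 0; then v_{j-1} := N · v_j for j = 2, …, 2.

Pick v_2 = (1, 0, 0)ᵀ.
Then v_1 = N · v_2 = (-1, 2, 1)ᵀ.

Sanity check: (A − (3)·I) v_1 = (0, 0, 0)ᵀ = 0. ✓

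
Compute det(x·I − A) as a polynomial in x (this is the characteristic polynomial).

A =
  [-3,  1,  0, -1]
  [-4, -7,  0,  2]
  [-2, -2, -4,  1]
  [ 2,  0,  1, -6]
x^4 + 20*x^3 + 150*x^2 + 500*x + 625

Expanding det(x·I − A) (e.g. by cofactor expansion or by noting that A is similar to its Jordan form J, which has the same characteristic polynomial as A) gives
  χ_A(x) = x^4 + 20*x^3 + 150*x^2 + 500*x + 625
which factors as (x + 5)^4. The eigenvalues (with algebraic multiplicities) are λ = -5 with multiplicity 4.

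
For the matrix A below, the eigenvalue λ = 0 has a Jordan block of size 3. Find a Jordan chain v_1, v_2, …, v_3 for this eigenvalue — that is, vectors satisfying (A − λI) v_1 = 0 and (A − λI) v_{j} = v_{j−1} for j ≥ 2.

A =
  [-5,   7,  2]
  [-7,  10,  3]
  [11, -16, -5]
A Jordan chain for λ = 0 of length 3:
v_1 = (-2, -2, 2)ᵀ
v_2 = (-5, -7, 11)ᵀ
v_3 = (1, 0, 0)ᵀ

Let N = A − (0)·I. We want v_3 with N^3 v_3 = 0 but N^2 v_3 ≠ 0; then v_{j-1} := N · v_j for j = 3, …, 2.

Pick v_3 = (1, 0, 0)ᵀ.
Then v_2 = N · v_3 = (-5, -7, 11)ᵀ.
Then v_1 = N · v_2 = (-2, -2, 2)ᵀ.

Sanity check: (A − (0)·I) v_1 = (0, 0, 0)ᵀ = 0. ✓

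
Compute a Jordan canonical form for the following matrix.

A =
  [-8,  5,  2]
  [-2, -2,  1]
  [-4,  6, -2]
J_3(-4)

The characteristic polynomial is
  det(x·I − A) = x^3 + 12*x^2 + 48*x + 64 = (x + 4)^3

Eigenvalues and multiplicities (the geometric multiplicity of λ is n − rank(A − λI), which equals the number of Jordan blocks for λ):
  λ = -4: algebraic multiplicity = 3, geometric multiplicity = 1

Determining the block sizes for each eigenvalue:
  λ = -4: one block (gm = 1), so the single block has size am = 3 → block sizes [3]

Assembling the blocks gives a Jordan form
J =
  [-4,  1,  0]
  [ 0, -4,  1]
  [ 0,  0, -4]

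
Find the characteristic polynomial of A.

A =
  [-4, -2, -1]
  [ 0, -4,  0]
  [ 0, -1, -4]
x^3 + 12*x^2 + 48*x + 64

Expanding det(x·I − A) (e.g. by cofactor expansion or by noting that A is similar to its Jordan form J, which has the same characteristic polynomial as A) gives
  χ_A(x) = x^3 + 12*x^2 + 48*x + 64
which factors as (x + 4)^3. The eigenvalues (with algebraic multiplicities) are λ = -4 with multiplicity 3.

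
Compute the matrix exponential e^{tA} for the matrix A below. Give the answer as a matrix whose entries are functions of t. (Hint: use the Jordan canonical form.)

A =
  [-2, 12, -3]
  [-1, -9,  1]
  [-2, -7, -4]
e^{tA} =
  [3*t^2*exp(-5*t)/2 + 3*t*exp(-5*t) + exp(-5*t), 9*t^2*exp(-5*t)/2 + 12*t*exp(-5*t), -3*t*exp(-5*t)]
  [-t^2*exp(-5*t)/2 - t*exp(-5*t), -3*t^2*exp(-5*t)/2 - 4*t*exp(-5*t) + exp(-5*t), t*exp(-5*t)]
  [-t^2*exp(-5*t)/2 - 2*t*exp(-5*t), -3*t^2*exp(-5*t)/2 - 7*t*exp(-5*t), t*exp(-5*t) + exp(-5*t)]

Strategy: write A = P · J · P⁻¹ where J is a Jordan canonical form, so e^{tA} = P · e^{tJ} · P⁻¹, and e^{tJ} can be computed block-by-block.

A has Jordan form
J =
  [-5,  1,  0]
  [ 0, -5,  1]
  [ 0,  0, -5]
(up to reordering of blocks).

Per-block formulas:
  For a 3×3 Jordan block J_3(-5): exp(t · J_3(-5)) = e^(-5t)·(I + t·N + (t^2/2)·N^2), where N is the 3×3 nilpotent shift.

After assembling e^{tJ} and conjugating by P, we get:

e^{tA} =
  [3*t^2*exp(-5*t)/2 + 3*t*exp(-5*t) + exp(-5*t), 9*t^2*exp(-5*t)/2 + 12*t*exp(-5*t), -3*t*exp(-5*t)]
  [-t^2*exp(-5*t)/2 - t*exp(-5*t), -3*t^2*exp(-5*t)/2 - 4*t*exp(-5*t) + exp(-5*t), t*exp(-5*t)]
  [-t^2*exp(-5*t)/2 - 2*t*exp(-5*t), -3*t^2*exp(-5*t)/2 - 7*t*exp(-5*t), t*exp(-5*t) + exp(-5*t)]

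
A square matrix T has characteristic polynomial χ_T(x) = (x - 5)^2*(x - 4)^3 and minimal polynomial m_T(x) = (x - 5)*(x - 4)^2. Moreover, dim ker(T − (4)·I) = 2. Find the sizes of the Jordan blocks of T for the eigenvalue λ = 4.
Block sizes for λ = 4: [2, 1]

Step 1 — from the characteristic polynomial, algebraic multiplicity of λ = 4 is 3. From dim ker(T − (4)·I) = 2, there are exactly 2 Jordan blocks for λ = 4.
Step 2 — from the minimal polynomial, the factor (x − 4)^2 tells us the largest block for λ = 4 has size 2.
Step 3 — with total size 3, 2 blocks, and largest block 2, the block sizes (in nonincreasing order) are [2, 1].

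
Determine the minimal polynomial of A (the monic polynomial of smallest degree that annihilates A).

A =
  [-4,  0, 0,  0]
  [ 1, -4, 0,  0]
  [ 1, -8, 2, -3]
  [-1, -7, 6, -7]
x^4 + 13*x^3 + 60*x^2 + 112*x + 64

The characteristic polynomial is χ_A(x) = (x + 1)*(x + 4)^3, so the eigenvalues are known. The minimal polynomial is
  m_A(x) = Π_λ (x − λ)^{k_λ}
where k_λ is the size of the *largest* Jordan block for λ (equivalently, the smallest k with (A − λI)^k v = 0 for every generalised eigenvector v of λ).

  λ = -4: largest Jordan block has size 3, contributing (x + 4)^3
  λ = -1: largest Jordan block has size 1, contributing (x + 1)

So m_A(x) = (x + 1)*(x + 4)^3 = x^4 + 13*x^3 + 60*x^2 + 112*x + 64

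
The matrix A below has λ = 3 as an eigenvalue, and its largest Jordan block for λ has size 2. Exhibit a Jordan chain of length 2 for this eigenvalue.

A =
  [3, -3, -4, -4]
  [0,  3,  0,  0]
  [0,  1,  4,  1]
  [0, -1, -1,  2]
A Jordan chain for λ = 3 of length 2:
v_1 = (-3, 0, 1, -1)ᵀ
v_2 = (0, 1, 0, 0)ᵀ

Let N = A − (3)·I. We want v_2 with N^2 v_2 = 0 but N^1 v_2 ≠ 0; then v_{j-1} := N · v_j for j = 2, …, 2.

Pick v_2 = (0, 1, 0, 0)ᵀ.
Then v_1 = N · v_2 = (-3, 0, 1, -1)ᵀ.

Sanity check: (A − (3)·I) v_1 = (0, 0, 0, 0)ᵀ = 0. ✓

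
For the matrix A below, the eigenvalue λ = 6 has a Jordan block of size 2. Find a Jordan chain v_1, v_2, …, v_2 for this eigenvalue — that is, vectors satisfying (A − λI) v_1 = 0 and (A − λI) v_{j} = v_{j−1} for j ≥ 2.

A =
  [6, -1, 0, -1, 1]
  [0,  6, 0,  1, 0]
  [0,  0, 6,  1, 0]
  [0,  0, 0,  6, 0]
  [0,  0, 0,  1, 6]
A Jordan chain for λ = 6 of length 2:
v_1 = (-1, 0, 0, 0, 0)ᵀ
v_2 = (0, 1, 0, 0, 0)ᵀ

Let N = A − (6)·I. We want v_2 with N^2 v_2 = 0 but N^1 v_2 ≠ 0; then v_{j-1} := N · v_j for j = 2, …, 2.

Pick v_2 = (0, 1, 0, 0, 0)ᵀ.
Then v_1 = N · v_2 = (-1, 0, 0, 0, 0)ᵀ.

Sanity check: (A − (6)·I) v_1 = (0, 0, 0, 0, 0)ᵀ = 0. ✓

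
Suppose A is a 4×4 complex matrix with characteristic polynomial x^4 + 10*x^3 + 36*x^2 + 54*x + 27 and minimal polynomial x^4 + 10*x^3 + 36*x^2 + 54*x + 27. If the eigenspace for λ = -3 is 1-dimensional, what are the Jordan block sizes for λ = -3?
Block sizes for λ = -3: [3]

Step 1 — from the characteristic polynomial, algebraic multiplicity of λ = -3 is 3. From dim ker(A − (-3)·I) = 1, there are exactly 1 Jordan blocks for λ = -3.
Step 2 — from the minimal polynomial, the factor (x + 3)^3 tells us the largest block for λ = -3 has size 3.
Step 3 — with total size 3, 1 blocks, and largest block 3, the block sizes (in nonincreasing order) are [3].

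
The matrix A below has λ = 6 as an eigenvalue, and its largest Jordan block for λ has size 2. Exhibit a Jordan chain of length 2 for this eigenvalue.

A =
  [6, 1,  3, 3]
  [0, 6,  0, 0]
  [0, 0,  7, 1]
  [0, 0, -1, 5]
A Jordan chain for λ = 6 of length 2:
v_1 = (1, 0, 0, 0)ᵀ
v_2 = (0, 1, 0, 0)ᵀ

Let N = A − (6)·I. We want v_2 with N^2 v_2 = 0 but N^1 v_2 ≠ 0; then v_{j-1} := N · v_j for j = 2, …, 2.

Pick v_2 = (0, 1, 0, 0)ᵀ.
Then v_1 = N · v_2 = (1, 0, 0, 0)ᵀ.

Sanity check: (A − (6)·I) v_1 = (0, 0, 0, 0)ᵀ = 0. ✓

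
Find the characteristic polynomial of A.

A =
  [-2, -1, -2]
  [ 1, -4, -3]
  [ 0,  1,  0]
x^3 + 6*x^2 + 12*x + 8

Expanding det(x·I − A) (e.g. by cofactor expansion or by noting that A is similar to its Jordan form J, which has the same characteristic polynomial as A) gives
  χ_A(x) = x^3 + 6*x^2 + 12*x + 8
which factors as (x + 2)^3. The eigenvalues (with algebraic multiplicities) are λ = -2 with multiplicity 3.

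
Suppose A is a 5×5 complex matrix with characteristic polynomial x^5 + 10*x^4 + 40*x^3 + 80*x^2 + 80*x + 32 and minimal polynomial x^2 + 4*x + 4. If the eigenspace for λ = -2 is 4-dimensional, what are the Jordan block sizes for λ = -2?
Block sizes for λ = -2: [2, 1, 1, 1]

Step 1 — from the characteristic polynomial, algebraic multiplicity of λ = -2 is 5. From dim ker(A − (-2)·I) = 4, there are exactly 4 Jordan blocks for λ = -2.
Step 2 — from the minimal polynomial, the factor (x + 2)^2 tells us the largest block for λ = -2 has size 2.
Step 3 — with total size 5, 4 blocks, and largest block 2, the block sizes (in nonincreasing order) are [2, 1, 1, 1].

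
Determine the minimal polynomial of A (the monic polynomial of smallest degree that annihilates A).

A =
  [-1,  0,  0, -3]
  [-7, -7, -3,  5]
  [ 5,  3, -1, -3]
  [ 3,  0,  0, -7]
x^2 + 8*x + 16

The characteristic polynomial is χ_A(x) = (x + 4)^4, so the eigenvalues are known. The minimal polynomial is
  m_A(x) = Π_λ (x − λ)^{k_λ}
where k_λ is the size of the *largest* Jordan block for λ (equivalently, the smallest k with (A − λI)^k v = 0 for every generalised eigenvector v of λ).

  λ = -4: largest Jordan block has size 2, contributing (x + 4)^2

So m_A(x) = (x + 4)^2 = x^2 + 8*x + 16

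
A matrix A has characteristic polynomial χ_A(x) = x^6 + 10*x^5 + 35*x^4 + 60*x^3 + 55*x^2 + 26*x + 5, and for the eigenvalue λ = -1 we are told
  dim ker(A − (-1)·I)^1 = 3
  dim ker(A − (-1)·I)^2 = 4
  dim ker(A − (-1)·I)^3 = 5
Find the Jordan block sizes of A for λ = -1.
Block sizes for λ = -1: [3, 1, 1]

From the dimensions of kernels of powers, the number of Jordan blocks of size at least j is d_j − d_{j−1} where d_j = dim ker(N^j) (with d_0 = 0). Computing the differences gives [3, 1, 1].
The number of blocks of size exactly k is (#blocks of size ≥ k) − (#blocks of size ≥ k + 1), so the partition is: 2 block(s) of size 1, 1 block(s) of size 3.
In nonincreasing order the block sizes are [3, 1, 1].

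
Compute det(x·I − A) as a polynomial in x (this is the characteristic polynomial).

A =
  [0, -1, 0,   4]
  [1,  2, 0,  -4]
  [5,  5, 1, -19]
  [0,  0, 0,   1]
x^4 - 4*x^3 + 6*x^2 - 4*x + 1

Expanding det(x·I − A) (e.g. by cofactor expansion or by noting that A is similar to its Jordan form J, which has the same characteristic polynomial as A) gives
  χ_A(x) = x^4 - 4*x^3 + 6*x^2 - 4*x + 1
which factors as (x - 1)^4. The eigenvalues (with algebraic multiplicities) are λ = 1 with multiplicity 4.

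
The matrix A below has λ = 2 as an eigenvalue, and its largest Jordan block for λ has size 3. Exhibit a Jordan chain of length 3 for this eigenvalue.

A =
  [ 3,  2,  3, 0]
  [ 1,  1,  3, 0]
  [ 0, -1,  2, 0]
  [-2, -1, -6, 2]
A Jordan chain for λ = 2 of length 3:
v_1 = (3, 0, -1, -3)ᵀ
v_2 = (1, 1, 0, -2)ᵀ
v_3 = (1, 0, 0, 0)ᵀ

Let N = A − (2)·I. We want v_3 with N^3 v_3 = 0 but N^2 v_3 ≠ 0; then v_{j-1} := N · v_j for j = 3, …, 2.

Pick v_3 = (1, 0, 0, 0)ᵀ.
Then v_2 = N · v_3 = (1, 1, 0, -2)ᵀ.
Then v_1 = N · v_2 = (3, 0, -1, -3)ᵀ.

Sanity check: (A − (2)·I) v_1 = (0, 0, 0, 0)ᵀ = 0. ✓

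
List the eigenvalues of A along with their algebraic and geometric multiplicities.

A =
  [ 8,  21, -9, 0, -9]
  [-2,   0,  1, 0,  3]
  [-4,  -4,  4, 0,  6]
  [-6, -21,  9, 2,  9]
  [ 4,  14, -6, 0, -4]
λ = 2: alg = 5, geom = 3

Step 1 — factor the characteristic polynomial to read off the algebraic multiplicities:
  χ_A(x) = (x - 2)^5

Step 2 — compute geometric multiplicities via the rank-nullity identity g(λ) = n − rank(A − λI):
  rank(A − (2)·I) = 2, so dim ker(A − (2)·I) = n − 2 = 3

Summary:
  λ = 2: algebraic multiplicity = 5, geometric multiplicity = 3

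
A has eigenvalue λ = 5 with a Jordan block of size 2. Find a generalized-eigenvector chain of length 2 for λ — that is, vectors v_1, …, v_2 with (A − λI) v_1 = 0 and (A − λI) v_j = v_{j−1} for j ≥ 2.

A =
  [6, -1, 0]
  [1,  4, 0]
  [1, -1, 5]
A Jordan chain for λ = 5 of length 2:
v_1 = (1, 1, 1)ᵀ
v_2 = (1, 0, 0)ᵀ

Let N = A − (5)·I. We want v_2 with N^2 v_2 = 0 but N^1 v_2 ≠ 0; then v_{j-1} := N · v_j for j = 2, …, 2.

Pick v_2 = (1, 0, 0)ᵀ.
Then v_1 = N · v_2 = (1, 1, 1)ᵀ.

Sanity check: (A − (5)·I) v_1 = (0, 0, 0)ᵀ = 0. ✓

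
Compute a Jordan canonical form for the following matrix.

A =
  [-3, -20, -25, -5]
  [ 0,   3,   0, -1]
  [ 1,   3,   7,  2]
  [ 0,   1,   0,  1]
J_2(2) ⊕ J_2(2)

The characteristic polynomial is
  det(x·I − A) = x^4 - 8*x^3 + 24*x^2 - 32*x + 16 = (x - 2)^4

Eigenvalues and multiplicities (the geometric multiplicity of λ is n − rank(A − λI), which equals the number of Jordan blocks for λ):
  λ = 2: algebraic multiplicity = 4, geometric multiplicity = 2

Determining the block sizes for each eigenvalue:
  λ = 2: with am = 4 and gm = 2, the partition is not yet determined (e.g. several partitions of 4 into 2 parts exist). Let N = A − (2)·I. Computing rank(N^1) = 2, rank(N^2) = 0; the number of blocks of size ≥ j is rank(N^{j−1}) − rank(N^j), giving [2, 2]. So we have 2 block(s) of size 2 → block sizes [2, 2]

Assembling the blocks gives a Jordan form
J =
  [2, 1, 0, 0]
  [0, 2, 0, 0]
  [0, 0, 2, 1]
  [0, 0, 0, 2]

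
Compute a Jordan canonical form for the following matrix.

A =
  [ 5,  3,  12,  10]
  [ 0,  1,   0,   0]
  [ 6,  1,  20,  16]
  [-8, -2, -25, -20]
J_2(1) ⊕ J_2(2)

The characteristic polynomial is
  det(x·I − A) = x^4 - 6*x^3 + 13*x^2 - 12*x + 4 = (x - 2)^2*(x - 1)^2

Eigenvalues and multiplicities (the geometric multiplicity of λ is n − rank(A − λI), which equals the number of Jordan blocks for λ):
  λ = 1: algebraic multiplicity = 2, geometric multiplicity = 1
  λ = 2: algebraic multiplicity = 2, geometric multiplicity = 1

Determining the block sizes for each eigenvalue:
  λ = 1: one block (gm = 1), so the single block has size am = 2 → block sizes [2]
  λ = 2: one block (gm = 1), so the single block has size am = 2 → block sizes [2]

Assembling the blocks gives a Jordan form
J =
  [1, 1, 0, 0]
  [0, 1, 0, 0]
  [0, 0, 2, 1]
  [0, 0, 0, 2]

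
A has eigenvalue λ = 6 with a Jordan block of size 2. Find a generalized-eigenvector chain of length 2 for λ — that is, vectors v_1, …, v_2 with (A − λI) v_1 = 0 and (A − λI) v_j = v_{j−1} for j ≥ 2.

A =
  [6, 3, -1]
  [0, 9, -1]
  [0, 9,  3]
A Jordan chain for λ = 6 of length 2:
v_1 = (3, 3, 9)ᵀ
v_2 = (0, 1, 0)ᵀ

Let N = A − (6)·I. We want v_2 with N^2 v_2 = 0 but N^1 v_2 ≠ 0; then v_{j-1} := N · v_j for j = 2, …, 2.

Pick v_2 = (0, 1, 0)ᵀ.
Then v_1 = N · v_2 = (3, 3, 9)ᵀ.

Sanity check: (A − (6)·I) v_1 = (0, 0, 0)ᵀ = 0. ✓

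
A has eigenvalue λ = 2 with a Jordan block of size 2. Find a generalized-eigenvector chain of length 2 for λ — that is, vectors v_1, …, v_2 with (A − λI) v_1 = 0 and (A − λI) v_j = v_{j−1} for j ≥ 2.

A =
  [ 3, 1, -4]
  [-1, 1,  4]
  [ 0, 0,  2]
A Jordan chain for λ = 2 of length 2:
v_1 = (1, -1, 0)ᵀ
v_2 = (1, 0, 0)ᵀ

Let N = A − (2)·I. We want v_2 with N^2 v_2 = 0 but N^1 v_2 ≠ 0; then v_{j-1} := N · v_j for j = 2, …, 2.

Pick v_2 = (1, 0, 0)ᵀ.
Then v_1 = N · v_2 = (1, -1, 0)ᵀ.

Sanity check: (A − (2)·I) v_1 = (0, 0, 0)ᵀ = 0. ✓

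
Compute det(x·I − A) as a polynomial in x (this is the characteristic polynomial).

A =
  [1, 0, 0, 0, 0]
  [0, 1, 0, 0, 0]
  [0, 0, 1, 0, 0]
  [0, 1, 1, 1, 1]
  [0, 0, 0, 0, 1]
x^5 - 5*x^4 + 10*x^3 - 10*x^2 + 5*x - 1

Expanding det(x·I − A) (e.g. by cofactor expansion or by noting that A is similar to its Jordan form J, which has the same characteristic polynomial as A) gives
  χ_A(x) = x^5 - 5*x^4 + 10*x^3 - 10*x^2 + 5*x - 1
which factors as (x - 1)^5. The eigenvalues (with algebraic multiplicities) are λ = 1 with multiplicity 5.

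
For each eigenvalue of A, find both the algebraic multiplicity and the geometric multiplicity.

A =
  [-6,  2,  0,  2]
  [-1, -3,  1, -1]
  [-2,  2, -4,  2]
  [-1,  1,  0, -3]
λ = -4: alg = 4, geom = 2

Step 1 — factor the characteristic polynomial to read off the algebraic multiplicities:
  χ_A(x) = (x + 4)^4

Step 2 — compute geometric multiplicities via the rank-nullity identity g(λ) = n − rank(A − λI):
  rank(A − (-4)·I) = 2, so dim ker(A − (-4)·I) = n − 2 = 2

Summary:
  λ = -4: algebraic multiplicity = 4, geometric multiplicity = 2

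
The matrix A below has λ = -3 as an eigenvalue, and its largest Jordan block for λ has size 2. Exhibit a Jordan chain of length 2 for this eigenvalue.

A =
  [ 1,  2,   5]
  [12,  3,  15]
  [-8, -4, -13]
A Jordan chain for λ = -3 of length 2:
v_1 = (4, 12, -8)ᵀ
v_2 = (1, 0, 0)ᵀ

Let N = A − (-3)·I. We want v_2 with N^2 v_2 = 0 but N^1 v_2 ≠ 0; then v_{j-1} := N · v_j for j = 2, …, 2.

Pick v_2 = (1, 0, 0)ᵀ.
Then v_1 = N · v_2 = (4, 12, -8)ᵀ.

Sanity check: (A − (-3)·I) v_1 = (0, 0, 0)ᵀ = 0. ✓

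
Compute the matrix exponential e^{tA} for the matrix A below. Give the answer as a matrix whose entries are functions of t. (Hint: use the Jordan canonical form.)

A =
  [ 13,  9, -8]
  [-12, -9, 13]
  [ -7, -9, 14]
e^{tA} =
  [-3*t^2*exp(6*t)/2 + 7*t*exp(6*t) + exp(6*t), 9*t*exp(6*t), -3*t^2*exp(6*t)/2 - 8*t*exp(6*t)]
  [5*t^2*exp(6*t)/2 - 12*t*exp(6*t), -15*t*exp(6*t) + exp(6*t), 5*t^2*exp(6*t)/2 + 13*t*exp(6*t)]
  [3*t^2*exp(6*t)/2 - 7*t*exp(6*t), -9*t*exp(6*t), 3*t^2*exp(6*t)/2 + 8*t*exp(6*t) + exp(6*t)]

Strategy: write A = P · J · P⁻¹ where J is a Jordan canonical form, so e^{tA} = P · e^{tJ} · P⁻¹, and e^{tJ} can be computed block-by-block.

A has Jordan form
J =
  [6, 1, 0]
  [0, 6, 1]
  [0, 0, 6]
(up to reordering of blocks).

Per-block formulas:
  For a 3×3 Jordan block J_3(6): exp(t · J_3(6)) = e^(6t)·(I + t·N + (t^2/2)·N^2), where N is the 3×3 nilpotent shift.

After assembling e^{tJ} and conjugating by P, we get:

e^{tA} =
  [-3*t^2*exp(6*t)/2 + 7*t*exp(6*t) + exp(6*t), 9*t*exp(6*t), -3*t^2*exp(6*t)/2 - 8*t*exp(6*t)]
  [5*t^2*exp(6*t)/2 - 12*t*exp(6*t), -15*t*exp(6*t) + exp(6*t), 5*t^2*exp(6*t)/2 + 13*t*exp(6*t)]
  [3*t^2*exp(6*t)/2 - 7*t*exp(6*t), -9*t*exp(6*t), 3*t^2*exp(6*t)/2 + 8*t*exp(6*t) + exp(6*t)]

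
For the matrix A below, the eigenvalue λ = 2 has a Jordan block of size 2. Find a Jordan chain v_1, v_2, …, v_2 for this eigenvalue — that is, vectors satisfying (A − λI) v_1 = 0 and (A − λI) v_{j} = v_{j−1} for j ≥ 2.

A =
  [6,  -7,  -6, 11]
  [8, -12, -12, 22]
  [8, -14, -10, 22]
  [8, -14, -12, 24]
A Jordan chain for λ = 2 of length 2:
v_1 = (4, 8, 8, 8)ᵀ
v_2 = (1, 0, 0, 0)ᵀ

Let N = A − (2)·I. We want v_2 with N^2 v_2 = 0 but N^1 v_2 ≠ 0; then v_{j-1} := N · v_j for j = 2, …, 2.

Pick v_2 = (1, 0, 0, 0)ᵀ.
Then v_1 = N · v_2 = (4, 8, 8, 8)ᵀ.

Sanity check: (A − (2)·I) v_1 = (0, 0, 0, 0)ᵀ = 0. ✓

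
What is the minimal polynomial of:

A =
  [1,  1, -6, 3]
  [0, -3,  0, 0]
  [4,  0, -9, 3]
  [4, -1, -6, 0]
x^3 + 8*x^2 + 21*x + 18

The characteristic polynomial is χ_A(x) = (x + 2)*(x + 3)^3, so the eigenvalues are known. The minimal polynomial is
  m_A(x) = Π_λ (x − λ)^{k_λ}
where k_λ is the size of the *largest* Jordan block for λ (equivalently, the smallest k with (A − λI)^k v = 0 for every generalised eigenvector v of λ).

  λ = -3: largest Jordan block has size 2, contributing (x + 3)^2
  λ = -2: largest Jordan block has size 1, contributing (x + 2)

So m_A(x) = (x + 2)*(x + 3)^2 = x^3 + 8*x^2 + 21*x + 18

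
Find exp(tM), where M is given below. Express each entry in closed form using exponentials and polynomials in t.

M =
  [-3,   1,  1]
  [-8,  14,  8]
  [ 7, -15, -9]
e^{tM} =
  [-t*exp(-2*t) + exp(-2*t), t*exp(-2*t), t*exp(-2*t)]
  [-exp(6*t) + exp(-2*t), 2*exp(6*t) - exp(-2*t), exp(6*t) - exp(-2*t)]
  [-t*exp(-2*t) + exp(6*t) - exp(-2*t), t*exp(-2*t) - 2*exp(6*t) + 2*exp(-2*t), t*exp(-2*t) - exp(6*t) + 2*exp(-2*t)]

Strategy: write M = P · J · P⁻¹ where J is a Jordan canonical form, so e^{tM} = P · e^{tJ} · P⁻¹, and e^{tJ} can be computed block-by-block.

M has Jordan form
J =
  [-2,  1, 0]
  [ 0, -2, 0]
  [ 0,  0, 6]
(up to reordering of blocks).

Per-block formulas:
  For a 1×1 block at λ = 6: exp(t · [6]) = [e^(6t)].
  For a 2×2 Jordan block J_2(-2): exp(t · J_2(-2)) = e^(-2t)·(I + t·N), where N is the 2×2 nilpotent shift.

After assembling e^{tJ} and conjugating by P, we get:

e^{tM} =
  [-t*exp(-2*t) + exp(-2*t), t*exp(-2*t), t*exp(-2*t)]
  [-exp(6*t) + exp(-2*t), 2*exp(6*t) - exp(-2*t), exp(6*t) - exp(-2*t)]
  [-t*exp(-2*t) + exp(6*t) - exp(-2*t), t*exp(-2*t) - 2*exp(6*t) + 2*exp(-2*t), t*exp(-2*t) - exp(6*t) + 2*exp(-2*t)]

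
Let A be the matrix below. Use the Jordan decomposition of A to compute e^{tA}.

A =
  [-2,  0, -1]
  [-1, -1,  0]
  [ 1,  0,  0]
e^{tA} =
  [-t*exp(-t) + exp(-t), 0, -t*exp(-t)]
  [t^2*exp(-t)/2 - t*exp(-t), exp(-t), t^2*exp(-t)/2]
  [t*exp(-t), 0, t*exp(-t) + exp(-t)]

Strategy: write A = P · J · P⁻¹ where J is a Jordan canonical form, so e^{tA} = P · e^{tJ} · P⁻¹, and e^{tJ} can be computed block-by-block.

A has Jordan form
J =
  [-1,  1,  0]
  [ 0, -1,  1]
  [ 0,  0, -1]
(up to reordering of blocks).

Per-block formulas:
  For a 3×3 Jordan block J_3(-1): exp(t · J_3(-1)) = e^(-1t)·(I + t·N + (t^2/2)·N^2), where N is the 3×3 nilpotent shift.

After assembling e^{tJ} and conjugating by P, we get:

e^{tA} =
  [-t*exp(-t) + exp(-t), 0, -t*exp(-t)]
  [t^2*exp(-t)/2 - t*exp(-t), exp(-t), t^2*exp(-t)/2]
  [t*exp(-t), 0, t*exp(-t) + exp(-t)]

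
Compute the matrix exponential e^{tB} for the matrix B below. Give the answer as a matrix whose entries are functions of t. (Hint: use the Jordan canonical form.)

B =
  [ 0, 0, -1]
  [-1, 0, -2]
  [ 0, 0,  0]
e^{tB} =
  [1, 0, -t]
  [-t, 1, t^2/2 - 2*t]
  [0, 0, 1]

Strategy: write B = P · J · P⁻¹ where J is a Jordan canonical form, so e^{tB} = P · e^{tJ} · P⁻¹, and e^{tJ} can be computed block-by-block.

B has Jordan form
J =
  [0, 1, 0]
  [0, 0, 1]
  [0, 0, 0]
(up to reordering of blocks).

Per-block formulas:
  For a 3×3 Jordan block J_3(0): exp(t · J_3(0)) = e^(0t)·(I + t·N + (t^2/2)·N^2), where N is the 3×3 nilpotent shift.

After assembling e^{tJ} and conjugating by P, we get:

e^{tB} =
  [1, 0, -t]
  [-t, 1, t^2/2 - 2*t]
  [0, 0, 1]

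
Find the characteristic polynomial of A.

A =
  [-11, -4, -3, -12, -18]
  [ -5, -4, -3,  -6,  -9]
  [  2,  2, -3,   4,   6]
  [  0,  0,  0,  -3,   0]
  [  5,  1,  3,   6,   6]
x^5 + 15*x^4 + 90*x^3 + 270*x^2 + 405*x + 243

Expanding det(x·I − A) (e.g. by cofactor expansion or by noting that A is similar to its Jordan form J, which has the same characteristic polynomial as A) gives
  χ_A(x) = x^5 + 15*x^4 + 90*x^3 + 270*x^2 + 405*x + 243
which factors as (x + 3)^5. The eigenvalues (with algebraic multiplicities) are λ = -3 with multiplicity 5.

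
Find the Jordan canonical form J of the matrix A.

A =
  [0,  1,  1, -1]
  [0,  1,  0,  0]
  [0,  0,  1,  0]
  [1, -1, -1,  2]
J_2(1) ⊕ J_1(1) ⊕ J_1(1)

The characteristic polynomial is
  det(x·I − A) = x^4 - 4*x^3 + 6*x^2 - 4*x + 1 = (x - 1)^4

Eigenvalues and multiplicities (the geometric multiplicity of λ is n − rank(A − λI), which equals the number of Jordan blocks for λ):
  λ = 1: algebraic multiplicity = 4, geometric multiplicity = 3

Determining the block sizes for each eigenvalue:
  λ = 1: 3 blocks summing to 4 forces exactly one block of size 2 and the rest size 1 → block sizes [2, 1, 1]

Assembling the blocks gives a Jordan form
J =
  [1, 1, 0, 0]
  [0, 1, 0, 0]
  [0, 0, 1, 0]
  [0, 0, 0, 1]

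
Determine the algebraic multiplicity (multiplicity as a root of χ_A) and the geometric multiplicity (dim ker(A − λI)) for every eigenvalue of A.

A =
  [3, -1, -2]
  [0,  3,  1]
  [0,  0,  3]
λ = 3: alg = 3, geom = 1

Step 1 — factor the characteristic polynomial to read off the algebraic multiplicities:
  χ_A(x) = (x - 3)^3

Step 2 — compute geometric multiplicities via the rank-nullity identity g(λ) = n − rank(A − λI):
  rank(A − (3)·I) = 2, so dim ker(A − (3)·I) = n − 2 = 1

Summary:
  λ = 3: algebraic multiplicity = 3, geometric multiplicity = 1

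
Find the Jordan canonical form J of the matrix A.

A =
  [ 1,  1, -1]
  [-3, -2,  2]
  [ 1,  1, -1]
J_2(-1) ⊕ J_1(0)

The characteristic polynomial is
  det(x·I − A) = x^3 + 2*x^2 + x = x*(x + 1)^2

Eigenvalues and multiplicities (the geometric multiplicity of λ is n − rank(A − λI), which equals the number of Jordan blocks for λ):
  λ = -1: algebraic multiplicity = 2, geometric multiplicity = 1
  λ = 0: algebraic multiplicity = 1, geometric multiplicity = 1

Determining the block sizes for each eigenvalue:
  λ = -1: one block (gm = 1), so the single block has size am = 2 → block sizes [2]
  λ = 0: one block (gm = 1), so the single block has size am = 1 → block sizes [1]

Assembling the blocks gives a Jordan form
J =
  [-1,  1, 0]
  [ 0, -1, 0]
  [ 0,  0, 0]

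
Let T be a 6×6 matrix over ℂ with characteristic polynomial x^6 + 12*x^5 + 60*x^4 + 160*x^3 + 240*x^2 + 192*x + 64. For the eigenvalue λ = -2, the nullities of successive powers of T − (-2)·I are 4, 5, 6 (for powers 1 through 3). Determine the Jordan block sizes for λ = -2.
Block sizes for λ = -2: [3, 1, 1, 1]

From the dimensions of kernels of powers, the number of Jordan blocks of size at least j is d_j − d_{j−1} where d_j = dim ker(N^j) (with d_0 = 0). Computing the differences gives [4, 1, 1].
The number of blocks of size exactly k is (#blocks of size ≥ k) − (#blocks of size ≥ k + 1), so the partition is: 3 block(s) of size 1, 1 block(s) of size 3.
In nonincreasing order the block sizes are [3, 1, 1, 1].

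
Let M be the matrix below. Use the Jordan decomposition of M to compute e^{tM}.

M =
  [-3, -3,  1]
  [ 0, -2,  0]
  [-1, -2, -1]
e^{tM} =
  [-t*exp(-2*t) + exp(-2*t), t^2*exp(-2*t)/2 - 3*t*exp(-2*t), t*exp(-2*t)]
  [0, exp(-2*t), 0]
  [-t*exp(-2*t), t^2*exp(-2*t)/2 - 2*t*exp(-2*t), t*exp(-2*t) + exp(-2*t)]

Strategy: write M = P · J · P⁻¹ where J is a Jordan canonical form, so e^{tM} = P · e^{tJ} · P⁻¹, and e^{tJ} can be computed block-by-block.

M has Jordan form
J =
  [-2,  1,  0]
  [ 0, -2,  1]
  [ 0,  0, -2]
(up to reordering of blocks).

Per-block formulas:
  For a 3×3 Jordan block J_3(-2): exp(t · J_3(-2)) = e^(-2t)·(I + t·N + (t^2/2)·N^2), where N is the 3×3 nilpotent shift.

After assembling e^{tJ} and conjugating by P, we get:

e^{tM} =
  [-t*exp(-2*t) + exp(-2*t), t^2*exp(-2*t)/2 - 3*t*exp(-2*t), t*exp(-2*t)]
  [0, exp(-2*t), 0]
  [-t*exp(-2*t), t^2*exp(-2*t)/2 - 2*t*exp(-2*t), t*exp(-2*t) + exp(-2*t)]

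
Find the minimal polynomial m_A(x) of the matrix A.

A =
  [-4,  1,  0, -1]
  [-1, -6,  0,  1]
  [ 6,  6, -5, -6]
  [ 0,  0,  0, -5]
x^2 + 10*x + 25

The characteristic polynomial is χ_A(x) = (x + 5)^4, so the eigenvalues are known. The minimal polynomial is
  m_A(x) = Π_λ (x − λ)^{k_λ}
where k_λ is the size of the *largest* Jordan block for λ (equivalently, the smallest k with (A − λI)^k v = 0 for every generalised eigenvector v of λ).

  λ = -5: largest Jordan block has size 2, contributing (x + 5)^2

So m_A(x) = (x + 5)^2 = x^2 + 10*x + 25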